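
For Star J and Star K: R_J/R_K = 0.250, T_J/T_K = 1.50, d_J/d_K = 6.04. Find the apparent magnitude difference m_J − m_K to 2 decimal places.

L_J/L_K = (0.250)²(1.50)⁴ = 0.3164.
F_J/F_K = (L_J/L_K)/(d_J/d_K)² = 0.3164/36.48 = 0.008673.
m_J − m_K = −2.5 log₁₀(0.008673) = 5.15.

5.15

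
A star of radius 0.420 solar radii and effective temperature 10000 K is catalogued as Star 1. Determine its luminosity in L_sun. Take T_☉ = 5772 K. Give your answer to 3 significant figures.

1.59 L_sun

L/L_☉ = (R/R_☉)² (T/T_☉)⁴ = (0.420)² × (10000/5772)⁴
       = 0.1764 × (1.733)⁴ = 0.1764 × 9.009 = 1.589.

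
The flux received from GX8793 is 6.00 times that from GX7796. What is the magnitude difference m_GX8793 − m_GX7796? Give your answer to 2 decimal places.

m_GX8793 − m_GX7796 = −2.5 log₁₀(F_GX8793/F_GX7796) = −2.5 log₁₀(6.00) = −2.5 × (0.778) = -1.945.

-1.95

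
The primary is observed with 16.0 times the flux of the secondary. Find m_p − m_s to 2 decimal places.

-3.01

m_p − m_s = −2.5 log₁₀(F_p/F_s) = −2.5 log₁₀(16.0) = −2.5 × (1.204) = -3.010.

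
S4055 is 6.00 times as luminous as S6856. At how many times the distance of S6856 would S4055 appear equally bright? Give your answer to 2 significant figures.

2.4

Equal flux requires L_S4055/d_S4055² = L_S6856/d_S6856², so d_S4055/d_S6856 = √(L_S4055/L_S6856)
= √(6.00) = 2.449.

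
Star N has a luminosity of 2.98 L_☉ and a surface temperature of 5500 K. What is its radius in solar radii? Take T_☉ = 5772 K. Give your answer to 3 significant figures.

1.90 solar radii

R/R_☉ = √(L/L_☉) / (T/T_☉)² = √(2.98) / (0.9529)²
       = 1.726 / 0.9080 = 1.901.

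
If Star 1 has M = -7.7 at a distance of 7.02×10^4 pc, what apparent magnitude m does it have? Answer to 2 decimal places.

11.53

m = M + 5 log₁₀(d/10 pc) = -7.7 + 5 log₁₀(7.02×10^4/10)
  = -7.7 + 5 × 3.846 = -7.7 + 19.23 = 11.53.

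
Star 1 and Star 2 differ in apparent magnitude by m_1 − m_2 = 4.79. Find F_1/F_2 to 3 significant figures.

F_1/F_2 = 10^(−(m_1 − m_2)/2.5) = 10^(-4.79/2.5) = 10^-1.916 = 0.01213.

0.0121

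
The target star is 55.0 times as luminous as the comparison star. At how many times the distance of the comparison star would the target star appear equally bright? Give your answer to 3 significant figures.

7.42

Equal flux requires L_t/d_t² = L_c/d_c², so d_t/d_c = √(L_t/L_c)
= √(55.0) = 7.416.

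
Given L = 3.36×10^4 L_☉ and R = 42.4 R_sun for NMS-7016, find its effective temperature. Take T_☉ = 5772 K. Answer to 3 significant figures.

T/T_☉ = (L/L_☉)^(1/4) / (R/R_☉)^(1/2)
T = 5772 × (3.36×10^4)^(1/4) / √(42.4) = 5772 × 13.54 / 6.512 = 1.200×10^4 K.

1.20×10^4 K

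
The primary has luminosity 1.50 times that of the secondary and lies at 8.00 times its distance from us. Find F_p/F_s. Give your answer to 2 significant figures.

0.023

F = L/(4πd²), so F_p/F_s = (L_p/L_s) / (d_p/d_s)²
= 1.50 / (8.00)² = 1.50 / 64.00 = 0.02344.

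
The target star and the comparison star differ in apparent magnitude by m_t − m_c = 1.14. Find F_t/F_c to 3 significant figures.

0.350

F_t/F_c = 10^(−(m_t − m_c)/2.5) = 10^(-1.14/2.5) = 10^-0.456 = 0.3499.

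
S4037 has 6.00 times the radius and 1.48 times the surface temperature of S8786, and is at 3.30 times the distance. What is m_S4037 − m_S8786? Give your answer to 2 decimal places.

L_S4037/L_S8786 = (6.00)²(1.48)⁴ = 172.7.
F_S4037/F_S8786 = (L_S4037/L_S8786)/(d_S4037/d_S8786)² = 172.7/10.89 = 15.86.
m_S4037 − m_S8786 = −2.5 log₁₀(15.86) = -3.00.

-3.00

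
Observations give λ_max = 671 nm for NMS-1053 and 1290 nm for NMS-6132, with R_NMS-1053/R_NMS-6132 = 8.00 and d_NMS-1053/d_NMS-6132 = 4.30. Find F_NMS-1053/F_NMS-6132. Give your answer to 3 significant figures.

Wien's law: T_NMS-1053/T_NMS-6132 = λ_NMS-6132/λ_NMS-1053 = 1290/671 = 1.923.
L_NMS-1053/L_NMS-6132 = (R_NMS-1053/R_NMS-6132)²(T_NMS-1053/T_NMS-6132)⁴ = (8.00)²(1.923)⁴ = 874.3.
F_NMS-1053/F_NMS-6132 = (L_NMS-1053/L_NMS-6132)/(d_NMS-1053/d_NMS-6132)² = 874.3/(4.30)² = 47.28.

47.3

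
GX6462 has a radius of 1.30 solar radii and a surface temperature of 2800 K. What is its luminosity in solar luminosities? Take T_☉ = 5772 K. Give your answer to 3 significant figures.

0.0936 solar luminosities

L/L_☉ = (R/R_☉)² (T/T_☉)⁴ = (1.30)² × (2800/5772)⁴
       = 1.690 × (0.4851)⁴ = 1.690 × 0.05538 = 0.09359.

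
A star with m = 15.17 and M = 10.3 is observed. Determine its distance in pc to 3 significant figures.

m − M = 5 log₁₀(d/10 pc)
15.17 − (10.3) = 4.87 = 5 log₁₀(d/10)
d = 10 × 10^(4.87/5) = 10 × 10^0.974 = 94.19 pc.

94.2 pc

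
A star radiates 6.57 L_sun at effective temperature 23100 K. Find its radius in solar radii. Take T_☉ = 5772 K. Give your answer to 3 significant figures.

0.160 solar radii

R/R_☉ = √(L/L_☉) / (T/T_☉)² = √(6.57) / (4.002)²
       = 2.563 / 16.02 = 0.1600.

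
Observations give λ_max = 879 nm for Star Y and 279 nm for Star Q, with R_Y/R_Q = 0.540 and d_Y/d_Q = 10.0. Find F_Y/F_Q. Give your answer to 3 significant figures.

2.96×10^-5

Wien's law: T_Y/T_Q = λ_Q/λ_Y = 279/879 = 0.3174.
L_Y/L_Q = (R_Y/R_Q)²(T_Y/T_Q)⁴ = (0.540)²(0.3174)⁴ = 0.002960.
F_Y/F_Q = (L_Y/L_Q)/(d_Y/d_Q)² = 0.002960/(10.0)² = 2.960×10^-5.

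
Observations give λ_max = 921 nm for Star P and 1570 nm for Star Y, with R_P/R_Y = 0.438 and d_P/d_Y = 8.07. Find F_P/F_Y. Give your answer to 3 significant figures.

0.0249

Wien's law: T_P/T_Y = λ_Y/λ_P = 1570/921 = 1.705.
L_P/L_Y = (R_P/R_Y)²(T_P/T_Y)⁴ = (0.438)²(1.705)⁴ = 1.620.
F_P/F_Y = (L_P/L_Y)/(d_P/d_Y)² = 1.620/(8.07)² = 0.02487.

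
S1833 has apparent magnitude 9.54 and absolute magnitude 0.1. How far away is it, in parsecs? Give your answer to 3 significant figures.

773 pc

m − M = 5 log₁₀(d/10 pc)
9.54 − (0.1) = 9.44 = 5 log₁₀(d/10)
d = 10 × 10^(9.44/5) = 10 × 10^1.888 = 772.7 pc.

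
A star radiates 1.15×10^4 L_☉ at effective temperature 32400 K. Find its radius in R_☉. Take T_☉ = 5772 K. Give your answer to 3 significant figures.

3.40 R_☉

R/R_☉ = √(L/L_☉) / (T/T_☉)² = √(1.15×10^4) / (5.613)²
       = 107.2 / 31.51 = 3.403.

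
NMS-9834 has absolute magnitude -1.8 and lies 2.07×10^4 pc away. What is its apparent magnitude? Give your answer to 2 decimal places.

m = M + 5 log₁₀(d/10 pc) = -1.8 + 5 log₁₀(2.07×10^4/10)
  = -1.8 + 5 × 3.316 = -1.8 + 16.58 = 14.78.

14.78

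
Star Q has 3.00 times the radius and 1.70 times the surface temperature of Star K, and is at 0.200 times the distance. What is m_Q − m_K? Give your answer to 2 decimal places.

L_Q/L_K = (3.00)²(1.70)⁴ = 75.17.
F_Q/F_K = (L_Q/L_K)/(d_Q/d_K)² = 75.17/0.04000 = 1879.
m_Q − m_K = −2.5 log₁₀(1879) = -8.18.

-8.18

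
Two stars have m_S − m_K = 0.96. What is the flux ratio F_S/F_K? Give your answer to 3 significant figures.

0.413

F_S/F_K = 10^(−(m_S − m_K)/2.5) = 10^(-0.96/2.5) = 10^-0.384 = 0.4130.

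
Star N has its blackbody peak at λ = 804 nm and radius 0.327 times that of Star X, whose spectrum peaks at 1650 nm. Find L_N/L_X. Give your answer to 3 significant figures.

Wien's law gives T ∝ 1/λ_max, so T_N/T_X = λ_X/λ_N = 1650/804 = 2.052.
Then L ∝ R²T⁴ gives L_N/L_X = (0.327)² × (2.052)⁴ = 0.1069 × 17.74 = 1.897.

1.90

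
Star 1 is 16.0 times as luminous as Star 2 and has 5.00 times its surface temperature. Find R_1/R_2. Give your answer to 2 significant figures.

0.16

L ∝ R²T⁴ gives R ∝ √L / T², so
R_1/R_2 = √(16.0) / (5.00)² = 4.000 / 25.00 = 0.1600.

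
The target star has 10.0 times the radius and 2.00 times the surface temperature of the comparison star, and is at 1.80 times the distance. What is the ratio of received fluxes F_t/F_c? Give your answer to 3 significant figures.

L_t/L_c = (R_t/R_c)²(T_t/T_c)⁴ = (10.0)² × (2.00)⁴ = 1600.
F_t/F_c = (L_t/L_c)/(d_t/d_c)² = 1600 / (1.80)² = 493.8.

494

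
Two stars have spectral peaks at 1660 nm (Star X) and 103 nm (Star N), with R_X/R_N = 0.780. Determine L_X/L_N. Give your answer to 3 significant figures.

9.02×10^-6

Wien's law gives T ∝ 1/λ_max, so T_X/T_N = λ_N/λ_X = 103/1660 = 0.06205.
Then L ∝ R²T⁴ gives L_X/L_N = (0.780)² × (0.06205)⁴ = 0.6084 × 1.482×10^-5 = 9.018×10^-6.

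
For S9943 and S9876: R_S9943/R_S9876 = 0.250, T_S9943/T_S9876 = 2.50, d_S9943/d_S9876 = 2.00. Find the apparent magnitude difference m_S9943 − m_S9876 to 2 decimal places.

0.54

L_S9943/L_S9876 = (0.250)²(2.50)⁴ = 2.441.
F_S9943/F_S9876 = (L_S9943/L_S9876)/(d_S9943/d_S9876)² = 2.441/4.000 = 0.6104.
m_S9943 − m_S9876 = −2.5 log₁₀(0.6104) = 0.54.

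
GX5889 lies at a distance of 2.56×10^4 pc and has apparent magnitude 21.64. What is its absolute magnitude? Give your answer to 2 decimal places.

M = m − 5 log₁₀(d/10 pc) = 21.64 − 5 log₁₀(2.56×10^4/10)
  = 21.64 − 5 × 3.408 = 21.64 − 17.04 = 4.60.

4.60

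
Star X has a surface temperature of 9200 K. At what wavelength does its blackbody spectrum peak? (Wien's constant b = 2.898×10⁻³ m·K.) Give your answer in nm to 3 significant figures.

315 nm

λ_max = b/T = 2.898×10⁻³ / 9200 = 3.15×10^-7 m = 315.0 nm.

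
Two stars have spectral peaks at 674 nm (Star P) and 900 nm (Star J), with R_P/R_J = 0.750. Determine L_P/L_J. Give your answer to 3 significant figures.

1.79

Wien's law gives T ∝ 1/λ_max, so T_P/T_J = λ_J/λ_P = 900/674 = 1.335.
Then L ∝ R²T⁴ gives L_P/L_J = (0.750)² × (1.335)⁴ = 0.5625 × 3.179 = 1.788.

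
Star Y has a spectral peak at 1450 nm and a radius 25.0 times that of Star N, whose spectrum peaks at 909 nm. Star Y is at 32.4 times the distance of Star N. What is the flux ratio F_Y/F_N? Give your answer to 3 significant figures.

Wien's law: T_Y/T_N = λ_N/λ_Y = 909/1450 = 0.6269.
L_Y/L_N = (R_Y/R_N)²(T_Y/T_N)⁴ = (25.0)²(0.6269)⁴ = 96.53.
F_Y/F_N = (L_Y/L_N)/(d_Y/d_N)² = 96.53/(32.4)² = 0.09195.

0.0920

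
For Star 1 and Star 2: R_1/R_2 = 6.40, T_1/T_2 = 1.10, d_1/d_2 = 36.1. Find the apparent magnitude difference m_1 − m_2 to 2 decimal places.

3.34

L_1/L_2 = (6.40)²(1.10)⁴ = 59.97.
F_1/F_2 = (L_1/L_2)/(d_1/d_2)² = 59.97/1303 = 0.04602.
m_1 − m_2 = −2.5 log₁₀(0.04602) = 3.34.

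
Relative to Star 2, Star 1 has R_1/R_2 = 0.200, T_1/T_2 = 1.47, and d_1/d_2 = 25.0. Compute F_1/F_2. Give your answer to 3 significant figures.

2.99×10^-4

L_1/L_2 = (R_1/R_2)²(T_1/T_2)⁴ = (0.200)² × (1.47)⁴ = 0.1868.
F_1/F_2 = (L_1/L_2)/(d_1/d_2)² = 0.1868 / (25.0)² = 2.988×10^-4.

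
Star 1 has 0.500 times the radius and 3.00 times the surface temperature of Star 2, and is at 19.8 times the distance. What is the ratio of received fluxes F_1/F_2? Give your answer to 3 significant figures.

0.0517

L_1/L_2 = (R_1/R_2)²(T_1/T_2)⁴ = (0.500)² × (3.00)⁴ = 20.25.
F_1/F_2 = (L_1/L_2)/(d_1/d_2)² = 20.25 / (19.8)² = 0.05165.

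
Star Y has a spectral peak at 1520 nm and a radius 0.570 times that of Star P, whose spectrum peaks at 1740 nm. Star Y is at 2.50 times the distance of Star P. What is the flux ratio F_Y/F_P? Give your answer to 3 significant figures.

Wien's law: T_Y/T_P = λ_P/λ_Y = 1740/1520 = 1.145.
L_Y/L_P = (R_Y/R_P)²(T_Y/T_P)⁴ = (0.570)²(1.145)⁴ = 0.5579.
F_Y/F_P = (L_Y/L_P)/(d_Y/d_P)² = 0.5579/(2.50)² = 0.08927.

0.0893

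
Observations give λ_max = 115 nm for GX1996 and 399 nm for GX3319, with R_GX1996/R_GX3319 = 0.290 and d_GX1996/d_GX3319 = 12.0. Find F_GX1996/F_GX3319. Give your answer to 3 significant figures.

0.0846

Wien's law: T_GX1996/T_GX3319 = λ_GX3319/λ_GX1996 = 399/115 = 3.470.
L_GX1996/L_GX3319 = (R_GX1996/R_GX3319)²(T_GX1996/T_GX3319)⁴ = (0.290)²(3.470)⁴ = 12.19.
F_GX1996/F_GX3319 = (L_GX1996/L_GX3319)/(d_GX1996/d_GX3319)² = 12.19/(12.0)² = 0.08463.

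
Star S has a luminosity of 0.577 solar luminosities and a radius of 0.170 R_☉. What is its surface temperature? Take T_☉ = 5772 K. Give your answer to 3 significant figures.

1.22×10^4 K

T/T_☉ = (L/L_☉)^(1/4) / (R/R_☉)^(1/2)
T = 5772 × (0.577)^(1/4) / √(0.170) = 5772 × 0.8716 / 0.4123 = 1.220×10^4 K.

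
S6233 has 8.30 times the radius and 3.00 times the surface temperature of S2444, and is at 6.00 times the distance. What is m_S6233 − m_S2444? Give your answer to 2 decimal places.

L_S6233/L_S2444 = (8.30)²(3.00)⁴ = 5580.
F_S6233/F_S2444 = (L_S6233/L_S2444)/(d_S6233/d_S2444)² = 5580/36.00 = 155.0.
m_S6233 − m_S2444 = −2.5 log₁₀(155.0) = -5.48.

-5.48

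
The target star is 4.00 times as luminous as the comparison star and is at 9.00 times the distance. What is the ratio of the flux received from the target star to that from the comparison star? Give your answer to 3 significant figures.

0.0494

F = L/(4πd²), so F_t/F_c = (L_t/L_c) / (d_t/d_c)²
= 4.00 / (9.00)² = 4.00 / 81.00 = 0.04938.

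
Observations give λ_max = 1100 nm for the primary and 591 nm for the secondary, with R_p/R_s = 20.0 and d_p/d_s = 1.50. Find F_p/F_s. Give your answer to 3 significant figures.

14.8

Wien's law: T_p/T_s = λ_s/λ_p = 591/1100 = 0.5373.
L_p/L_s = (R_p/R_s)²(T_p/T_s)⁴ = (20.0)²(0.5373)⁴ = 33.33.
F_p/F_s = (L_p/L_s)/(d_p/d_s)² = 33.33/(1.50)² = 14.81.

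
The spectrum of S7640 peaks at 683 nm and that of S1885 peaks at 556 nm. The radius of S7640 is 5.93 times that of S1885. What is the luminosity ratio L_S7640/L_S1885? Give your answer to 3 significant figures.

15.4

Wien's law gives T ∝ 1/λ_max, so T_S7640/T_S1885 = λ_S1885/λ_S7640 = 556/683 = 0.8141.
Then L ∝ R²T⁴ gives L_S7640/L_S1885 = (5.93)² × (0.8141)⁴ = 35.16 × 0.4392 = 15.44.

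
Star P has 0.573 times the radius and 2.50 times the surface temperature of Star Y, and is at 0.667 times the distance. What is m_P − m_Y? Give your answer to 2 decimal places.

L_P/L_Y = (0.573)²(2.50)⁴ = 12.83.
F_P/F_Y = (L_P/L_Y)/(d_P/d_Y)² = 12.83/0.4449 = 28.83.
m_P − m_Y = −2.5 log₁₀(28.83) = -3.65.

-3.65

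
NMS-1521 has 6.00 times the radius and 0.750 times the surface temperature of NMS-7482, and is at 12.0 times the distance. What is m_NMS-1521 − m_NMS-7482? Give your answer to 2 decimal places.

2.75

L_NMS-1521/L_NMS-7482 = (6.00)²(0.750)⁴ = 11.39.
F_NMS-1521/F_NMS-7482 = (L_NMS-1521/L_NMS-7482)/(d_NMS-1521/d_NMS-7482)² = 11.39/144.0 = 0.07910.
m_NMS-1521 − m_NMS-7482 = −2.5 log₁₀(0.07910) = 2.75.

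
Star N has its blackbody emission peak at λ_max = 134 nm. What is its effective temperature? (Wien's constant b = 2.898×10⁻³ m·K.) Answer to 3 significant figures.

2.16×10^4 K

T = b/λ_max = 2.898×10⁻³ / (134×10⁻⁹) = 2.163×10^4 K.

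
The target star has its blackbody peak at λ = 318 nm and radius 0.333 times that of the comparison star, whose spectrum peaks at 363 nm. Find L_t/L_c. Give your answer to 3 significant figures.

Wien's law gives T ∝ 1/λ_max, so T_t/T_c = λ_c/λ_t = 363/318 = 1.142.
Then L ∝ R²T⁴ gives L_t/L_c = (0.333)² × (1.142)⁴ = 0.1109 × 1.698 = 0.1883.

0.188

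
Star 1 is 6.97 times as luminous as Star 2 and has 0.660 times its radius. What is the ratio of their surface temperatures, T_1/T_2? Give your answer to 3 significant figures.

L ∝ R²T⁴ gives T ∝ (L/R²)^(1/4), so
T_1/T_2 = (6.97 / 0.660²)^(1/4) = (16.00)^(1/4) = 2.000.

2.00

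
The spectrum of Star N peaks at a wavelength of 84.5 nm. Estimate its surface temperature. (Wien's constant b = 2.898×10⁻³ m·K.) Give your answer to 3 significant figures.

3.43×10^4 K

T = b/λ_max = 2.898×10⁻³ / (84.5×10⁻⁹) = 3.430×10^4 K.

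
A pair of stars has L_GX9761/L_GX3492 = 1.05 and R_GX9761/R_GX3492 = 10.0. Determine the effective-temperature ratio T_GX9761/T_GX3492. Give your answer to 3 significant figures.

L ∝ R²T⁴ gives T ∝ (L/R²)^(1/4), so
T_GX9761/T_GX3492 = (1.05 / 10.0²)^(1/4) = (0.01050)^(1/4) = 0.3201.

0.320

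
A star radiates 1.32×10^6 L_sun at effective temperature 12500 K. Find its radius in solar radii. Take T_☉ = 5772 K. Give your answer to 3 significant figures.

245 solar radii

R/R_☉ = √(L/L_☉) / (T/T_☉)² = √(1.32×10^6) / (2.166)²
       = 1149 / 4.690 = 245.0.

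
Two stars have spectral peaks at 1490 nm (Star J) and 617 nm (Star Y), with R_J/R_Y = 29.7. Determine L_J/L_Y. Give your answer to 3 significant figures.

25.9

Wien's law gives T ∝ 1/λ_max, so T_J/T_Y = λ_Y/λ_J = 617/1490 = 0.4141.
Then L ∝ R²T⁴ gives L_J/L_Y = (29.7)² × (0.4141)⁴ = 882.1 × 0.02940 = 25.94.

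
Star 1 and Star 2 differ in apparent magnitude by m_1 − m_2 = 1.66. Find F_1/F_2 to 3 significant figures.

0.217

F_1/F_2 = 10^(−(m_1 − m_2)/2.5) = 10^(-1.66/2.5) = 10^-0.664 = 0.2168.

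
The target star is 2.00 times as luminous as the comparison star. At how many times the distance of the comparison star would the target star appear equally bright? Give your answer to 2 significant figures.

1.4

Equal flux requires L_t/d_t² = L_c/d_c², so d_t/d_c = √(L_t/L_c)
= √(2.00) = 1.414.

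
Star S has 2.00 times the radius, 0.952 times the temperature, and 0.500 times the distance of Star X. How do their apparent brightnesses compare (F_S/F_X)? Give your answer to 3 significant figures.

L_S/L_X = (R_S/R_X)²(T_S/T_X)⁴ = (2.00)² × (0.952)⁴ = 3.286.
F_S/F_X = (L_S/L_X)/(d_S/d_X)² = 3.286 / (0.500)² = 13.14.

13.1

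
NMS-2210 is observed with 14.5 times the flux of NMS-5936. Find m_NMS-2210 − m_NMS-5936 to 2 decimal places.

m_NMS-2210 − m_NMS-5936 = −2.5 log₁₀(F_NMS-2210/F_NMS-5936) = −2.5 log₁₀(14.5) = −2.5 × (1.161) = -2.903.

-2.90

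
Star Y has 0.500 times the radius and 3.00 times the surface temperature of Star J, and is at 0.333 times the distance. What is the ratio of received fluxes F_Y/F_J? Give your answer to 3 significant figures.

L_Y/L_J = (R_Y/R_J)²(T_Y/T_J)⁴ = (0.500)² × (3.00)⁴ = 20.25.
F_Y/F_J = (L_Y/L_J)/(d_Y/d_J)² = 20.25 / (0.333)² = 182.6.

183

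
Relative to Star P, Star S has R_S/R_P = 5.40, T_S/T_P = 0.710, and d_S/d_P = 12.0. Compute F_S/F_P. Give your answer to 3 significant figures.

0.0515

L_S/L_P = (R_S/R_P)²(T_S/T_P)⁴ = (5.40)² × (0.710)⁴ = 7.410.
F_S/F_P = (L_S/L_P)/(d_S/d_P)² = 7.410 / (12.0)² = 0.05146.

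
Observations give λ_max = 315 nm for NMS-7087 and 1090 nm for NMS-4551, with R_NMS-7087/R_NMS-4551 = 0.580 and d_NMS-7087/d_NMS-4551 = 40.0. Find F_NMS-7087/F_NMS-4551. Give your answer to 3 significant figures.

0.0301

Wien's law: T_NMS-7087/T_NMS-4551 = λ_NMS-4551/λ_NMS-7087 = 1090/315 = 3.460.
L_NMS-7087/L_NMS-4551 = (R_NMS-7087/R_NMS-4551)²(T_NMS-7087/T_NMS-4551)⁴ = (0.580)²(3.460)⁴ = 48.23.
F_NMS-7087/F_NMS-4551 = (L_NMS-7087/L_NMS-4551)/(d_NMS-7087/d_NMS-4551)² = 48.23/(40.0)² = 0.03014.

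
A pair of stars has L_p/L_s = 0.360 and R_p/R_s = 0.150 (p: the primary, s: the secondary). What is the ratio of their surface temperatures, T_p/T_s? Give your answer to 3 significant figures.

2.00

L ∝ R²T⁴ gives T ∝ (L/R²)^(1/4), so
T_p/T_s = (0.360 / 0.150²)^(1/4) = (16.00)^(1/4) = 2.000.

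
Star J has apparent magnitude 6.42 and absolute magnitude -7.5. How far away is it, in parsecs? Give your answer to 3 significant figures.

6.08×10^3 pc

m − M = 5 log₁₀(d/10 pc)
6.42 − (-7.5) = 13.92 = 5 log₁₀(d/10)
d = 10 × 10^(13.92/5) = 10 × 10^2.784 = 6081 pc.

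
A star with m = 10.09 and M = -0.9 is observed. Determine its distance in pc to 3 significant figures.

m − M = 5 log₁₀(d/10 pc)
10.09 − (-0.9) = 10.99 = 5 log₁₀(d/10)
d = 10 × 10^(10.99/5) = 10 × 10^2.198 = 1578 pc.

1.58×10^3 pc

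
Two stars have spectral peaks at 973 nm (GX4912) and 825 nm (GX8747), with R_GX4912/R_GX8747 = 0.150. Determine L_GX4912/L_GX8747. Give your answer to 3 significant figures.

0.0116

Wien's law gives T ∝ 1/λ_max, so T_GX4912/T_GX8747 = λ_GX8747/λ_GX4912 = 825/973 = 0.8479.
Then L ∝ R²T⁴ gives L_GX4912/L_GX8747 = (0.150)² × (0.8479)⁴ = 0.02250 × 0.5168 = 0.01163.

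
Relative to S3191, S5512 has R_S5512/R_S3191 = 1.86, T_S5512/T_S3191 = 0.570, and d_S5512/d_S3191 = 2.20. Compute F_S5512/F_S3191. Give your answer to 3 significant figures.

0.0755

L_S5512/L_S3191 = (R_S5512/R_S3191)²(T_S5512/T_S3191)⁴ = (1.86)² × (0.570)⁴ = 0.3652.
F_S5512/F_S3191 = (L_S5512/L_S3191)/(d_S5512/d_S3191)² = 0.3652 / (2.20)² = 0.07545.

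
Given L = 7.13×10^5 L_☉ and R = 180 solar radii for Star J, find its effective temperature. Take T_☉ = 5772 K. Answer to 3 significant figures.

T/T_☉ = (L/L_☉)^(1/4) / (R/R_☉)^(1/2)
T = 5772 × (7.13×10^5)^(1/4) / √(180) = 5772 × 29.06 / 13.42 = 1.250×10^4 K.

1.25×10^4 K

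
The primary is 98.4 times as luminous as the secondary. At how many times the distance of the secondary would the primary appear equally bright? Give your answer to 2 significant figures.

Equal flux requires L_p/d_p² = L_s/d_s², so d_p/d_s = √(L_p/L_s)
= √(98.4) = 9.920.

9.9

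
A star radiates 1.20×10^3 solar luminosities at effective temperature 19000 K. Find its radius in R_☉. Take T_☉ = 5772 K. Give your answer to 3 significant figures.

3.20 R_☉

R/R_☉ = √(L/L_☉) / (T/T_☉)² = √(1.20×10^3) / (3.292)²
       = 34.64 / 10.84 = 3.197.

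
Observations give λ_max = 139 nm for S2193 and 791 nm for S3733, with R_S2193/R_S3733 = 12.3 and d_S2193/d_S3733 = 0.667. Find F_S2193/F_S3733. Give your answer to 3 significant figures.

3.57×10^5

Wien's law: T_S2193/T_S3733 = λ_S3733/λ_S2193 = 791/139 = 5.691.
L_S2193/L_S3733 = (R_S2193/R_S3733)²(T_S2193/T_S3733)⁴ = (12.3)²(5.691)⁴ = 1.587×10^5.
F_S2193/F_S3733 = (L_S2193/L_S3733)/(d_S2193/d_S3733)² = 1.587×10^5/(0.667)² = 3.566×10^5.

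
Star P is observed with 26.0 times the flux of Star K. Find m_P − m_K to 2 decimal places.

m_P − m_K = −2.5 log₁₀(F_P/F_K) = −2.5 log₁₀(26.0) = −2.5 × (1.415) = -3.537.

-3.54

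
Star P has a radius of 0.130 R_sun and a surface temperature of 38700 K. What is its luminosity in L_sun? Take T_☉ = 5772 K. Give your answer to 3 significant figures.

34.2 L_sun

L/L_☉ = (R/R_☉)² (T/T_☉)⁴ = (0.130)² × (38700/5772)⁴
       = 0.01690 × (6.705)⁴ = 0.01690 × 2021 = 34.15.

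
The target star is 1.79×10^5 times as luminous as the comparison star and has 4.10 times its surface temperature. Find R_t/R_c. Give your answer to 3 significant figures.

25.2

L ∝ R²T⁴ gives R ∝ √L / T², so
R_t/R_c = √(1.79×10^5) / (4.10)² = 423.1 / 16.81 = 25.17.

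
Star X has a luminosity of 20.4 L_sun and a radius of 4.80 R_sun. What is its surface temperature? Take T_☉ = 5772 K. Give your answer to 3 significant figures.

5.60×10^3 K

T/T_☉ = (L/L_☉)^(1/4) / (R/R_☉)^(1/2)
T = 5772 × (20.4)^(1/4) / √(4.80) = 5772 × 2.125 / 2.191 = 5599 K.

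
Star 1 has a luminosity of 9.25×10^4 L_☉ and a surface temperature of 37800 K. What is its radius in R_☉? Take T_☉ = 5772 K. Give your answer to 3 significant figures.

7.09 R_☉

R/R_☉ = √(L/L_☉) / (T/T_☉)² = √(9.25×10^4) / (6.549)²
       = 304.1 / 42.89 = 7.092.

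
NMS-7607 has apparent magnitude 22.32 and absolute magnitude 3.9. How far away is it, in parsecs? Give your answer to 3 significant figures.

4.83×10^4 pc

m − M = 5 log₁₀(d/10 pc)
22.32 − (3.9) = 18.42 = 5 log₁₀(d/10)
d = 10 × 10^(18.42/5) = 10 × 10^3.684 = 4.831×10^4 pc.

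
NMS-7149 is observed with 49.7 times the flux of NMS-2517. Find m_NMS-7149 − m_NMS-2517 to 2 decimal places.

-4.24

m_NMS-7149 − m_NMS-2517 = −2.5 log₁₀(F_NMS-7149/F_NMS-2517) = −2.5 log₁₀(49.7) = −2.5 × (1.696) = -4.241.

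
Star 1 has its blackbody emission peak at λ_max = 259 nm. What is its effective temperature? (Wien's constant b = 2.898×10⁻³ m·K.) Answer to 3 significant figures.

1.12×10^4 K

T = b/λ_max = 2.898×10⁻³ / (259×10⁻⁹) = 1.119×10^4 K.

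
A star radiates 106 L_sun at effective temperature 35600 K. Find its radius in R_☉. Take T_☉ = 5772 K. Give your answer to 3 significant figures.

R/R_☉ = √(L/L_☉) / (T/T_☉)² = √(106) / (6.168)²
       = 10.30 / 38.04 = 0.2706.

0.271 R_☉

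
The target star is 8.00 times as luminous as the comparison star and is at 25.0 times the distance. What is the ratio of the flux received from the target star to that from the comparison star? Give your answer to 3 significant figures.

0.0128

F = L/(4πd²), so F_t/F_c = (L_t/L_c) / (d_t/d_c)²
= 8.00 / (25.0)² = 8.00 / 625.0 = 0.01280.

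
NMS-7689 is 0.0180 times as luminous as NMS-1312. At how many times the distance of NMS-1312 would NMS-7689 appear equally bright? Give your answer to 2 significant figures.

0.13

Equal flux requires L_NMS-7689/d_NMS-7689² = L_NMS-1312/d_NMS-1312², so d_NMS-7689/d_NMS-1312 = √(L_NMS-7689/L_NMS-1312)
= √(0.0180) = 0.1342.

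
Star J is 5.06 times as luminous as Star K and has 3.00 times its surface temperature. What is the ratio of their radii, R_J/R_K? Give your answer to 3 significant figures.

0.250

L ∝ R²T⁴ gives R ∝ √L / T², so
R_J/R_K = √(5.06) / (3.00)² = 2.249 / 9.000 = 0.2499.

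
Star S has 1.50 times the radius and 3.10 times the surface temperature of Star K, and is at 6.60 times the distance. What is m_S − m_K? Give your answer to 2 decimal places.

L_S/L_K = (1.50)²(3.10)⁴ = 207.8.
F_S/F_K = (L_S/L_K)/(d_S/d_K)² = 207.8/43.56 = 4.770.
m_S − m_K = −2.5 log₁₀(4.770) = -1.70.

-1.70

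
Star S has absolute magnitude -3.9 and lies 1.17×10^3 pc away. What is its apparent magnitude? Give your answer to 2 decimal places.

m = M + 5 log₁₀(d/10 pc) = -3.9 + 5 log₁₀(1.17×10^3/10)
  = -3.9 + 5 × 2.068 = -3.9 + 10.34 = 6.44.

6.44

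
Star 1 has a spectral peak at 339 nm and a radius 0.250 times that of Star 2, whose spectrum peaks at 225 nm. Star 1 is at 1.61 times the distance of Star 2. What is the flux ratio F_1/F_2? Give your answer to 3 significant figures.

0.00468

Wien's law: T_1/T_2 = λ_2/λ_1 = 225/339 = 0.6637.
L_1/L_2 = (R_1/R_2)²(T_1/T_2)⁴ = (0.250)²(0.6637)⁴ = 0.01213.
F_1/F_2 = (L_1/L_2)/(d_1/d_2)² = 0.01213/(1.61)² = 0.004679.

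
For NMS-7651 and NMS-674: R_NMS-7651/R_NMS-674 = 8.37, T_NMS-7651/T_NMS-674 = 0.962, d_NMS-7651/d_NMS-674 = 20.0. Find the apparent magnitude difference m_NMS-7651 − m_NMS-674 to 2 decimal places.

2.06

L_NMS-7651/L_NMS-674 = (8.37)²(0.962)⁴ = 60.00.
F_NMS-7651/F_NMS-674 = (L_NMS-7651/L_NMS-674)/(d_NMS-7651/d_NMS-674)² = 60.00/400.0 = 0.1500.
m_NMS-7651 − m_NMS-674 = −2.5 log₁₀(0.1500) = 2.06.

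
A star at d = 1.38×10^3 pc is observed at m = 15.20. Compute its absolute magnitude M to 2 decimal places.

M = m − 5 log₁₀(d/10 pc) = 15.20 − 5 log₁₀(1.38×10^3/10)
  = 15.20 − 5 × 2.140 = 15.20 − 10.70 = 4.50.

4.50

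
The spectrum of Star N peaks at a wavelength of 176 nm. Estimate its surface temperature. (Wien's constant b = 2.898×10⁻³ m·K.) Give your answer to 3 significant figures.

T = b/λ_max = 2.898×10⁻³ / (176×10⁻⁹) = 1.647×10^4 K.

1.65×10^4 K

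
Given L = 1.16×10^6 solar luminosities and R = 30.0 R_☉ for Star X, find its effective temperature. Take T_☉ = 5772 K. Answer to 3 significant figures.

T/T_☉ = (L/L_☉)^(1/4) / (R/R_☉)^(1/2)
T = 5772 × (1.16×10^6)^(1/4) / √(30.0) = 5772 × 32.82 / 5.477 = 3.458×10^4 K.

3.46×10^4 K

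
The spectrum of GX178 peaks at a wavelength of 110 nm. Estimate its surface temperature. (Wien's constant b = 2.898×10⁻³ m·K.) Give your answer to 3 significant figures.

T = b/λ_max = 2.898×10⁻³ / (110×10⁻⁹) = 2.635×10^4 K.

2.63×10^4 K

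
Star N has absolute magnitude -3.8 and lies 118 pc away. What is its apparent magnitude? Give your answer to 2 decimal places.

m = M + 5 log₁₀(d/10 pc) = -3.8 + 5 log₁₀(118/10)
  = -3.8 + 5 × 1.072 = -3.8 + 5.36 = 1.56.

1.56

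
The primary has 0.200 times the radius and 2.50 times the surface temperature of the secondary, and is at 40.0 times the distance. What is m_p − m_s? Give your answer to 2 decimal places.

L_p/L_s = (0.200)²(2.50)⁴ = 1.563.
F_p/F_s = (L_p/L_s)/(d_p/d_s)² = 1.563/1600 = 9.766×10^-4.
m_p − m_s = −2.5 log₁₀(9.766×10^-4) = 7.53.

7.53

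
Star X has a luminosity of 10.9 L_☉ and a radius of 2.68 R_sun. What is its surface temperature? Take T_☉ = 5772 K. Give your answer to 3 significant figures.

T/T_☉ = (L/L_☉)^(1/4) / (R/R_☉)^(1/2)
T = 5772 × (10.9)^(1/4) / √(2.68) = 5772 × 1.817 / 1.637 = 6406 K.

6.41×10^3 K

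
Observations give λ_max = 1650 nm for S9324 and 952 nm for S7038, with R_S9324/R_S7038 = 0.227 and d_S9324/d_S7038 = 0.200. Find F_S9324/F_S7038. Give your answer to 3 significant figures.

0.143

Wien's law: T_S9324/T_S7038 = λ_S7038/λ_S9324 = 952/1650 = 0.5770.
L_S9324/L_S7038 = (R_S9324/R_S7038)²(T_S9324/T_S7038)⁴ = (0.227)²(0.5770)⁴ = 0.005710.
F_S9324/F_S7038 = (L_S9324/L_S7038)/(d_S9324/d_S7038)² = 0.005710/(0.200)² = 0.1428.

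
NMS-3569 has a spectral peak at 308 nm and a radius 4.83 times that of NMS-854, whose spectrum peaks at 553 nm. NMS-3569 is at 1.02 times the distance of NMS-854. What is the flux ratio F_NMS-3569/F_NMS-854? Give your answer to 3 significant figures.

Wien's law: T_NMS-3569/T_NMS-854 = λ_NMS-854/λ_NMS-3569 = 553/308 = 1.795.
L_NMS-3569/L_NMS-854 = (R_NMS-3569/R_NMS-854)²(T_NMS-3569/T_NMS-854)⁴ = (4.83)²(1.795)⁴ = 242.4.
F_NMS-3569/F_NMS-854 = (L_NMS-3569/L_NMS-854)/(d_NMS-3569/d_NMS-854)² = 242.4/(1.02)² = 233.0.

233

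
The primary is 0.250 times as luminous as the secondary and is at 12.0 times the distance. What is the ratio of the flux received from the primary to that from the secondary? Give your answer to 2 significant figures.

F = L/(4πd²), so F_p/F_s = (L_p/L_s) / (d_p/d_s)²
= 0.250 / (12.0)² = 0.250 / 144.0 = 0.001736.

0.0017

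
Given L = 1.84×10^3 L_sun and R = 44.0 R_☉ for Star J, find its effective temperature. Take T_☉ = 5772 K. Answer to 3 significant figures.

T/T_☉ = (L/L_☉)^(1/4) / (R/R_☉)^(1/2)
T = 5772 × (1.84×10^3)^(1/4) / √(44.0) = 5772 × 6.549 / 6.633 = 5699 K.

5.70×10^3 K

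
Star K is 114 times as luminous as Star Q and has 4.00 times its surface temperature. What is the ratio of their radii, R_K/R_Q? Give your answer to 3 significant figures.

0.667

L ∝ R²T⁴ gives R ∝ √L / T², so
R_K/R_Q = √(114) / (4.00)² = 10.68 / 16.00 = 0.6673.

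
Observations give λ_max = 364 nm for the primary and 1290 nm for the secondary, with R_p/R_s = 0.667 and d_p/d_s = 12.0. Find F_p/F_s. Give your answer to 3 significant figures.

Wien's law: T_p/T_s = λ_s/λ_p = 1290/364 = 3.544.
L_p/L_s = (R_p/R_s)²(T_p/T_s)⁴ = (0.667)²(3.544)⁴ = 70.18.
F_p/F_s = (L_p/L_s)/(d_p/d_s)² = 70.18/(12.0)² = 0.4874.

0.487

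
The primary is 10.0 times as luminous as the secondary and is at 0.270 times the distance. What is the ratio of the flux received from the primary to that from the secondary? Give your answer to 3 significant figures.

F = L/(4πd²), so F_p/F_s = (L_p/L_s) / (d_p/d_s)²
= 10.0 / (0.270)² = 10.0 / 0.07290 = 137.2.

137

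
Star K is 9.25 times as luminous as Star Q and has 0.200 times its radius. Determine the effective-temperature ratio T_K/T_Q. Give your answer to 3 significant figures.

L ∝ R²T⁴ gives T ∝ (L/R²)^(1/4), so
T_K/T_Q = (9.25 / 0.200²)^(1/4) = (231.2)^(1/4) = 3.900.

3.90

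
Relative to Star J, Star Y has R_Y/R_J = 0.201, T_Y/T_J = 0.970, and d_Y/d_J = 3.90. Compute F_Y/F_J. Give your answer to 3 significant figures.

L_Y/L_J = (R_Y/R_J)²(T_Y/T_J)⁴ = (0.201)² × (0.970)⁴ = 0.03577.
F_Y/F_J = (L_Y/L_J)/(d_Y/d_J)² = 0.03577 / (3.90)² = 0.002352.

0.00235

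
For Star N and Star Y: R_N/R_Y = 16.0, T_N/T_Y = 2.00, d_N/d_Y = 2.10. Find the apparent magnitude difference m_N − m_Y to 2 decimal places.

L_N/L_Y = (16.0)²(2.00)⁴ = 4096.
F_N/F_Y = (L_N/L_Y)/(d_N/d_Y)² = 4096/4.410 = 928.8.
m_N − m_Y = −2.5 log₁₀(928.8) = -7.42.

-7.42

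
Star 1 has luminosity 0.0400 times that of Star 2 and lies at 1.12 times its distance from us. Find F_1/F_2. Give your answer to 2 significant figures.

F = L/(4πd²), so F_1/F_2 = (L_1/L_2) / (d_1/d_2)²
= 0.0400 / (1.12)² = 0.0400 / 1.254 = 0.03189.

0.032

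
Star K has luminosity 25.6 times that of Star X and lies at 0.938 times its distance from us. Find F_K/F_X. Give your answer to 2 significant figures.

F = L/(4πd²), so F_K/F_X = (L_K/L_X) / (d_K/d_X)²
= 25.6 / (0.938)² = 25.6 / 0.8798 = 29.10.

29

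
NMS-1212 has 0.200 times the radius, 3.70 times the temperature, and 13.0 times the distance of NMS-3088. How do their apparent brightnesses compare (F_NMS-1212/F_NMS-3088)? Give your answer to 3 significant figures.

L_NMS-1212/L_NMS-3088 = (R_NMS-1212/R_NMS-3088)²(T_NMS-1212/T_NMS-3088)⁴ = (0.200)² × (3.70)⁴ = 7.497.
F_NMS-1212/F_NMS-3088 = (L_NMS-1212/L_NMS-3088)/(d_NMS-1212/d_NMS-3088)² = 7.497 / (13.0)² = 0.04436.

0.0444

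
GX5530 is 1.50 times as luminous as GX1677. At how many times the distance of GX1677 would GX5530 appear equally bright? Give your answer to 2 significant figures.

Equal flux requires L_GX5530/d_GX5530² = L_GX1677/d_GX1677², so d_GX5530/d_GX1677 = √(L_GX5530/L_GX1677)
= √(1.50) = 1.225.

1.2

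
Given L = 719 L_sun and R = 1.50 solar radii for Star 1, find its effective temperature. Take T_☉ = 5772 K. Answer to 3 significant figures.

2.44×10^4 K

T/T_☉ = (L/L_☉)^(1/4) / (R/R_☉)^(1/2)
T = 5772 × (719)^(1/4) / √(1.50) = 5772 × 5.178 / 1.225 = 2.440×10^4 K.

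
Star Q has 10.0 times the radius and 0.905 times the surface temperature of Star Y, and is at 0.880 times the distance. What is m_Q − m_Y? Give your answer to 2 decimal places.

L_Q/L_Y = (10.0)²(0.905)⁴ = 67.08.
F_Q/F_Y = (L_Q/L_Y)/(d_Q/d_Y)² = 67.08/0.7744 = 86.62.
m_Q − m_Y = −2.5 log₁₀(86.62) = -4.84.

-4.84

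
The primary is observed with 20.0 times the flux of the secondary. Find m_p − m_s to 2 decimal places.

m_p − m_s = −2.5 log₁₀(F_p/F_s) = −2.5 log₁₀(20.0) = −2.5 × (1.301) = -3.253.

-3.25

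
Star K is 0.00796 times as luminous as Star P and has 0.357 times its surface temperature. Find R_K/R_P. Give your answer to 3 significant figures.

L ∝ R²T⁴ gives R ∝ √L / T², so
R_K/R_P = √(0.00796) / (0.357)² = 0.08922 / 0.1274 = 0.7000.

0.700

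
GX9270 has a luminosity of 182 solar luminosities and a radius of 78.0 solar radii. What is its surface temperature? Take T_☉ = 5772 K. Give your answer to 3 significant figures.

T/T_☉ = (L/L_☉)^(1/4) / (R/R_☉)^(1/2)
T = 5772 × (182)^(1/4) / √(78.0) = 5772 × 3.673 / 8.832 = 2400 K.

2.40×10^3 K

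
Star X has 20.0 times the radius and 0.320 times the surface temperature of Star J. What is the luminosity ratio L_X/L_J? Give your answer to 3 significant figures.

From the Stefan–Boltzmann law, L ∝ R²T⁴, so
L_X/L_J = (R_X/R_J)² (T_X/T_J)⁴ = (20.0)² × (0.320)⁴ = 400.0 × 0.01049 = 4.194.

4.19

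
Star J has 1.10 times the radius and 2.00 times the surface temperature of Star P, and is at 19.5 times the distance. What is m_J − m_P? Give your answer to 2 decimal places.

L_J/L_P = (1.10)²(2.00)⁴ = 19.36.
F_J/F_P = (L_J/L_P)/(d_J/d_P)² = 19.36/380.2 = 0.05091.
m_J − m_P = −2.5 log₁₀(0.05091) = 3.23.

3.23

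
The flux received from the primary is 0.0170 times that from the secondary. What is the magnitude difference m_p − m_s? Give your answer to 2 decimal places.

m_p − m_s = −2.5 log₁₀(F_p/F_s) = −2.5 log₁₀(0.0170) = −2.5 × (-1.770) = 4.424.

4.42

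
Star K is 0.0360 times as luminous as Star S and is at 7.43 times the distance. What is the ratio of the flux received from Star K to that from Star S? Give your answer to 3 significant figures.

F = L/(4πd²), so F_K/F_S = (L_K/L_S) / (d_K/d_S)²
= 0.0360 / (7.43)² = 0.0360 / 55.20 = 6.521×10^-4.

6.52×10^-4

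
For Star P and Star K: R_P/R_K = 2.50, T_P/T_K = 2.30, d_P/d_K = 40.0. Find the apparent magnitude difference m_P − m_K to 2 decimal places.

2.40

L_P/L_K = (2.50)²(2.30)⁴ = 174.9.
F_P/F_K = (L_P/L_K)/(d_P/d_K)² = 174.9/1600 = 0.1093.
m_P − m_K = −2.5 log₁₀(0.1093) = 2.40.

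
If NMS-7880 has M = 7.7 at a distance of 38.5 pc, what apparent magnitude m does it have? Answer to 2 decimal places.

m = M + 5 log₁₀(d/10 pc) = 7.7 + 5 log₁₀(38.5/10)
  = 7.7 + 5 × 0.585 = 7.7 + 2.93 = 10.63.

10.63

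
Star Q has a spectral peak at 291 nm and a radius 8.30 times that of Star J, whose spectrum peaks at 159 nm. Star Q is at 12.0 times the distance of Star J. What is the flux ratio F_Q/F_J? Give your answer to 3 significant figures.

0.0426

Wien's law: T_Q/T_J = λ_J/λ_Q = 159/291 = 0.5464.
L_Q/L_J = (R_Q/R_J)²(T_Q/T_J)⁴ = (8.30)²(0.5464)⁴ = 6.140.
F_Q/F_J = (L_Q/L_J)/(d_Q/d_J)² = 6.140/(12.0)² = 0.04264.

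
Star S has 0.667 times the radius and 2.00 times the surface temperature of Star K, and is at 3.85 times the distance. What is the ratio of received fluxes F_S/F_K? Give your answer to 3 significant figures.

0.480

L_S/L_K = (R_S/R_K)²(T_S/T_K)⁴ = (0.667)² × (2.00)⁴ = 7.118.
F_S/F_K = (L_S/L_K)/(d_S/d_K)² = 7.118 / (3.85)² = 0.4802.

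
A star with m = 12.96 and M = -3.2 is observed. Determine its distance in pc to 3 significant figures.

1.71×10^4 pc

m − M = 5 log₁₀(d/10 pc)
12.96 − (-3.2) = 16.16 = 5 log₁₀(d/10)
d = 10 × 10^(16.16/5) = 10 × 10^3.232 = 1.706×10^4 pc.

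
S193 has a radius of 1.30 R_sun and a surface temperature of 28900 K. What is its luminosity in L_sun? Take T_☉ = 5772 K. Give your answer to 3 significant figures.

1.06×10^3 L_sun

L/L_☉ = (R/R_☉)² (T/T_☉)⁴ = (1.30)² × (28900/5772)⁴
       = 1.690 × (5.007)⁴ = 1.690 × 628.5 = 1062.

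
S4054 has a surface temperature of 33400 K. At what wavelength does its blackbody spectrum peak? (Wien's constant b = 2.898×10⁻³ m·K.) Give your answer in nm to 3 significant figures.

λ_max = b/T = 2.898×10⁻³ / 33400 = 8.68×10^-8 m = 86.77 nm.

86.8 nm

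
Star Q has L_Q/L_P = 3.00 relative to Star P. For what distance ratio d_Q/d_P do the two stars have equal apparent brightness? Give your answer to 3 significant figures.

1.73

Equal flux requires L_Q/d_Q² = L_P/d_P², so d_Q/d_P = √(L_Q/L_P)
= √(3.00) = 1.732.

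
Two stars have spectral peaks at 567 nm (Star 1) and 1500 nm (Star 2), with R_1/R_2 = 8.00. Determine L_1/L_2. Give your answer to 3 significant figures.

Wien's law gives T ∝ 1/λ_max, so T_1/T_2 = λ_2/λ_1 = 1500/567 = 2.646.
Then L ∝ R²T⁴ gives L_1/L_2 = (8.00)² × (2.646)⁴ = 64.00 × 48.98 = 3135.

3.13×10^3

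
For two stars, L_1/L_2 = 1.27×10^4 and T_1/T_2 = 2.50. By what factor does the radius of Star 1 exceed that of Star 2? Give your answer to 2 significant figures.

18

L ∝ R²T⁴ gives R ∝ √L / T², so
R_1/R_2 = √(1.27×10^4) / (2.50)² = 112.7 / 6.250 = 18.03.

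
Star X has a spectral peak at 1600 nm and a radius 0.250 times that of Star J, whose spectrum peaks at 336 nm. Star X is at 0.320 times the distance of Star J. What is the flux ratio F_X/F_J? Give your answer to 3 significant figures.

0.00119

Wien's law: T_X/T_J = λ_J/λ_X = 336/1600 = 0.2100.
L_X/L_J = (R_X/R_J)²(T_X/T_J)⁴ = (0.250)²(0.2100)⁴ = 1.216×10^-4.
F_X/F_J = (L_X/L_J)/(d_X/d_J)² = 1.216×10^-4/(0.320)² = 0.001187.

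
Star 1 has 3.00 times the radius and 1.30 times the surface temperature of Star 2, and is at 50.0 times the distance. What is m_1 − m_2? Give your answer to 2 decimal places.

L_1/L_2 = (3.00)²(1.30)⁴ = 25.70.
F_1/F_2 = (L_1/L_2)/(d_1/d_2)² = 25.70/2500 = 0.01028.
m_1 − m_2 = −2.5 log₁₀(0.01028) = 4.97.

4.97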